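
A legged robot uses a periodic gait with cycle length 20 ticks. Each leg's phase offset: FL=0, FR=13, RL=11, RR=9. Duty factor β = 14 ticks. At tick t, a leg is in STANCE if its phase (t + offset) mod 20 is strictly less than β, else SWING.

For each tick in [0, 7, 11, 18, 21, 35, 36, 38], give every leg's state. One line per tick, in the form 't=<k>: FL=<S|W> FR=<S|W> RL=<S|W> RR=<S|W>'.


t=0: FL=S FR=S RL=S RR=S
t=7: FL=S FR=S RL=W RR=W
t=11: FL=S FR=S RL=S RR=S
t=18: FL=W FR=S RL=S RR=S
t=21: FL=S FR=W RL=S RR=S
t=35: FL=W FR=S RL=S RR=S
t=36: FL=W FR=S RL=S RR=S
t=38: FL=W FR=S RL=S RR=S

t=0: phase=(0,13,11,9) vs β=14 → FL=S FR=S RL=S RR=S
t=7: phase=(7,0,18,16) vs β=14 → FL=S FR=S RL=W RR=W
t=11: phase=(11,4,2,0) vs β=14 → FL=S FR=S RL=S RR=S
t=18: phase=(18,11,9,7) vs β=14 → FL=W FR=S RL=S RR=S
t=21: phase=(1,14,12,10) vs β=14 → FL=S FR=W RL=S RR=S
t=35: phase=(15,8,6,4) vs β=14 → FL=W FR=S RL=S RR=S
t=36: phase=(16,9,7,5) vs β=14 → FL=W FR=S RL=S RR=S
t=38: phase=(18,11,9,7) vs β=14 → FL=W FR=S RL=S RR=S


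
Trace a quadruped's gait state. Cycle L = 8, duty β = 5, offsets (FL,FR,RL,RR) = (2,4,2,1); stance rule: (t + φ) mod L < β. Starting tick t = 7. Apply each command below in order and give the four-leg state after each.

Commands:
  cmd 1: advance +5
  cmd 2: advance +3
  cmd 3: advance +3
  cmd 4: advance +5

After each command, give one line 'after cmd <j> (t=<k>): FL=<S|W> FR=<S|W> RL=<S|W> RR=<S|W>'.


after cmd 1 (t=12): FL=W FR=S RL=W RR=W
after cmd 2 (t=15): FL=S FR=S RL=S RR=S
after cmd 3 (t=18): FL=S FR=W RL=S RR=S
after cmd 4 (t=23): FL=S FR=S RL=S RR=S

start t=7: FL=S FR=S RL=S RR=S
cmd 1: advance +5 → t=12, phase=(6,0,6,5) → FL=W FR=S RL=W RR=W
cmd 2: advance +3 → t=15, phase=(1,3,1,0) → FL=S FR=S RL=S RR=S
cmd 3: advance +3 → t=18, phase=(4,6,4,3) → FL=S FR=W RL=S RR=S
cmd 4: advance +5 → t=23, phase=(1,3,1,0) → FL=S FR=S RL=S RR=S


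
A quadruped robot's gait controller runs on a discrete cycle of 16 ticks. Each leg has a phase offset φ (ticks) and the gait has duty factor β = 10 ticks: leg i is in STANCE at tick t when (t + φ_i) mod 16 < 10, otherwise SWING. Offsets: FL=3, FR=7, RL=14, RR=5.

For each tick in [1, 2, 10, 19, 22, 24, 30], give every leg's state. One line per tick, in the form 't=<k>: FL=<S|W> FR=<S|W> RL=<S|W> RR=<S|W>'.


t=1: FL=S FR=S RL=W RR=S
t=2: FL=S FR=S RL=S RR=S
t=10: FL=W FR=S RL=S RR=W
t=19: FL=S FR=W RL=S RR=S
t=22: FL=S FR=W RL=S RR=W
t=24: FL=W FR=W RL=S RR=W
t=30: FL=S FR=S RL=W RR=S

t=1: phase=(4,8,15,6) vs β=10 → FL=S FR=S RL=W RR=S
t=2: phase=(5,9,0,7) vs β=10 → FL=S FR=S RL=S RR=S
t=10: phase=(13,1,8,15) vs β=10 → FL=W FR=S RL=S RR=W
t=19: phase=(6,10,1,8) vs β=10 → FL=S FR=W RL=S RR=S
t=22: phase=(9,13,4,11) vs β=10 → FL=S FR=W RL=S RR=W
t=24: phase=(11,15,6,13) vs β=10 → FL=W FR=W RL=S RR=W
t=30: phase=(1,5,12,3) vs β=10 → FL=S FR=S RL=W RR=S


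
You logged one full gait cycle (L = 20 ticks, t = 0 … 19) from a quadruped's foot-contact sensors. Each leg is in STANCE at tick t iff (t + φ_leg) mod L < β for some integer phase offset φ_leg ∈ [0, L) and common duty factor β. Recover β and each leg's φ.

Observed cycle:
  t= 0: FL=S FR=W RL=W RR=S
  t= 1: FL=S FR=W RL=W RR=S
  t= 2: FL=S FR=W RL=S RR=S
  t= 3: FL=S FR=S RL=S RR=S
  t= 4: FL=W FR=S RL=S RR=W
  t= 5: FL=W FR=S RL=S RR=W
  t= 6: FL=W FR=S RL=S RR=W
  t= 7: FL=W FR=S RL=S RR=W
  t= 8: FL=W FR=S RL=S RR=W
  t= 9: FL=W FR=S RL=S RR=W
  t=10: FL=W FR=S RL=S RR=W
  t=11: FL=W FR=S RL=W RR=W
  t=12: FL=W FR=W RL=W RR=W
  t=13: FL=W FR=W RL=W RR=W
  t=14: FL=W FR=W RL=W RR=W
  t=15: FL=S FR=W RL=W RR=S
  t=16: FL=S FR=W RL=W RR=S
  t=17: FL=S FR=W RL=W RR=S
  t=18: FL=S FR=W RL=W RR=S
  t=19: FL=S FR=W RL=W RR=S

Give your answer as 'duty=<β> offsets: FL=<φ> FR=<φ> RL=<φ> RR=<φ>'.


duty=9 offsets: FL=5 FR=17 RL=18 RR=5

duty β = stance ticks per leg = 9
FL: stance ticks = 9; W→S at t=15 → φ=5
FR: stance ticks = 9; W→S at t=3 → φ=17
RL: stance ticks = 9; W→S at t=2 → φ=18
RR: stance ticks = 9; W→S at t=15 → φ=5


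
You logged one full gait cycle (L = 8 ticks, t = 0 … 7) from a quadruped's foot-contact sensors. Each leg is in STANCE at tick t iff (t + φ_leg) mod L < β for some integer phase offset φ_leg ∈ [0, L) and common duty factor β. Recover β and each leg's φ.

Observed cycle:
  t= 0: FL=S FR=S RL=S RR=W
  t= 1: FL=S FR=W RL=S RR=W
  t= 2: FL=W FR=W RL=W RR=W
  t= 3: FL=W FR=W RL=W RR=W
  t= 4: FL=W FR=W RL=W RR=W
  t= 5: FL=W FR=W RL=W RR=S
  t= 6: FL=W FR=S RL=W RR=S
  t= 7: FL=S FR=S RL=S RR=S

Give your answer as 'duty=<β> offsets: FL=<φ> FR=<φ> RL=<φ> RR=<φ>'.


duty=3 offsets: FL=1 FR=2 RL=1 RR=3

duty β = stance ticks per leg = 3
FL: stance ticks = 3; W→S at t=7 → φ=1
FR: stance ticks = 3; W→S at t=6 → φ=2
RL: stance ticks = 3; W→S at t=7 → φ=1
RR: stance ticks = 3; W→S at t=5 → φ=3


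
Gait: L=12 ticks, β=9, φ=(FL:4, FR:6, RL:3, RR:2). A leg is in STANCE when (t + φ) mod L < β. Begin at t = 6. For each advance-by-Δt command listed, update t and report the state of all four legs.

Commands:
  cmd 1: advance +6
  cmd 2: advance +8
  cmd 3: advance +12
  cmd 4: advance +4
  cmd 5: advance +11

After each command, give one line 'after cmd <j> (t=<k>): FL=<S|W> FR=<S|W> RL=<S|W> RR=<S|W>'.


start t=6: FL=W FR=S RL=W RR=S
cmd 1: advance +6 → t=12, phase=(4,6,3,2) → FL=S FR=S RL=S RR=S
cmd 2: advance +8 → t=20, phase=(0,2,11,10) → FL=S FR=S RL=W RR=W
cmd 3: advance +12 → t=32, phase=(0,2,11,10) → FL=S FR=S RL=W RR=W
cmd 4: advance +4 → t=36, phase=(4,6,3,2) → FL=S FR=S RL=S RR=S
cmd 5: advance +11 → t=47, phase=(3,5,2,1) → FL=S FR=S RL=S RR=S

after cmd 1 (t=12): FL=S FR=S RL=S RR=S
after cmd 2 (t=20): FL=S FR=S RL=W RR=W
after cmd 3 (t=32): FL=S FR=S RL=W RR=W
after cmd 4 (t=36): FL=S FR=S RL=S RR=S
after cmd 5 (t=47): FL=S FR=S RL=S RR=S


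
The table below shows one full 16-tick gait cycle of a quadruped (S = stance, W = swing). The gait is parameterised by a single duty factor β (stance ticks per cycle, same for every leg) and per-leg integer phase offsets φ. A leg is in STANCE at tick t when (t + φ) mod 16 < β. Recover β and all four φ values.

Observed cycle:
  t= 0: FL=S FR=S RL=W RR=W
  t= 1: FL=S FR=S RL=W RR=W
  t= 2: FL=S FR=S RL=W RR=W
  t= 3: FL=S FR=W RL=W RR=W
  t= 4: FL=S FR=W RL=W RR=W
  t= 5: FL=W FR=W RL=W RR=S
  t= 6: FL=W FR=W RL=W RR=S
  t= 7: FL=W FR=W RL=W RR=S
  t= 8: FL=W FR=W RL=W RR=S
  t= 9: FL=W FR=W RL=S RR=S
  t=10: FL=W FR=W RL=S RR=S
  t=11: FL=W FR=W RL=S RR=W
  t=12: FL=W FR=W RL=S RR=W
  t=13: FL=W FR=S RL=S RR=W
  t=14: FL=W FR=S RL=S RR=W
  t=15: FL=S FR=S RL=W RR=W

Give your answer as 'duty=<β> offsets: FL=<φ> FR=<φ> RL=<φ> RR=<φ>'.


duty β = stance ticks per leg = 6
FL: stance ticks = 6; W→S at t=15 → φ=1
FR: stance ticks = 6; W→S at t=13 → φ=3
RL: stance ticks = 6; W→S at t=9 → φ=7
RR: stance ticks = 6; W→S at t=5 → φ=11

duty=6 offsets: FL=1 FR=3 RL=7 RR=11


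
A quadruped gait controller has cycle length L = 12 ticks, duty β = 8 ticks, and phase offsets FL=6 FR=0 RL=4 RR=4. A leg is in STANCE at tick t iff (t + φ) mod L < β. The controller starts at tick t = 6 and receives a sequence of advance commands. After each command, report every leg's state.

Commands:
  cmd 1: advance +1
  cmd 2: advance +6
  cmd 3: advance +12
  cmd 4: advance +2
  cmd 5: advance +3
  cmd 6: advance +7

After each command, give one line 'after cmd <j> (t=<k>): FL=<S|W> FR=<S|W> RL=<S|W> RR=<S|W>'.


start t=6: FL=S FR=S RL=W RR=W
cmd 1: advance +1 → t=7, phase=(1,7,11,11) → FL=S FR=S RL=W RR=W
cmd 2: advance +6 → t=13, phase=(7,1,5,5) → FL=S FR=S RL=S RR=S
cmd 3: advance +12 → t=25, phase=(7,1,5,5) → FL=S FR=S RL=S RR=S
cmd 4: advance +2 → t=27, phase=(9,3,7,7) → FL=W FR=S RL=S RR=S
cmd 5: advance +3 → t=30, phase=(0,6,10,10) → FL=S FR=S RL=W RR=W
cmd 6: advance +7 → t=37, phase=(7,1,5,5) → FL=S FR=S RL=S RR=S

after cmd 1 (t=7): FL=S FR=S RL=W RR=W
after cmd 2 (t=13): FL=S FR=S RL=S RR=S
after cmd 3 (t=25): FL=S FR=S RL=S RR=S
after cmd 4 (t=27): FL=W FR=S RL=S RR=S
after cmd 5 (t=30): FL=S FR=S RL=W RR=W
after cmd 6 (t=37): FL=S FR=S RL=S RR=S


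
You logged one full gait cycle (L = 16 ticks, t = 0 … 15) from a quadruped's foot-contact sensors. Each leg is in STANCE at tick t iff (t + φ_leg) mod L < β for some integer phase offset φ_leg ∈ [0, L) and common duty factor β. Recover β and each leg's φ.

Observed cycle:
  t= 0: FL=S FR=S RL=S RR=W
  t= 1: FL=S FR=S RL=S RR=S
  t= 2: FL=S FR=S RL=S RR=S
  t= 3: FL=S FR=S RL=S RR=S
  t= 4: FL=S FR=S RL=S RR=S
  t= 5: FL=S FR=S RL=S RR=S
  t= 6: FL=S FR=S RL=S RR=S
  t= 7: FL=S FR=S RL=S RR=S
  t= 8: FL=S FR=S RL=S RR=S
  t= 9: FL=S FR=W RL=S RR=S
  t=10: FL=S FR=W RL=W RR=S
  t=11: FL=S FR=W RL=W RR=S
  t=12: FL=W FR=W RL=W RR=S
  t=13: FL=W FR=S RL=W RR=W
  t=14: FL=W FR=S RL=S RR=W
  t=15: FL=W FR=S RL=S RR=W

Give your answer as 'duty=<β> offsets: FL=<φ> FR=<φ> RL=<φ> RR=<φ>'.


duty β = stance ticks per leg = 12
FL: stance ticks = 12; W→S at t=0 → φ=0
FR: stance ticks = 12; W→S at t=13 → φ=3
RL: stance ticks = 12; W→S at t=14 → φ=2
RR: stance ticks = 12; W→S at t=1 → φ=15

duty=12 offsets: FL=0 FR=3 RL=2 RR=15


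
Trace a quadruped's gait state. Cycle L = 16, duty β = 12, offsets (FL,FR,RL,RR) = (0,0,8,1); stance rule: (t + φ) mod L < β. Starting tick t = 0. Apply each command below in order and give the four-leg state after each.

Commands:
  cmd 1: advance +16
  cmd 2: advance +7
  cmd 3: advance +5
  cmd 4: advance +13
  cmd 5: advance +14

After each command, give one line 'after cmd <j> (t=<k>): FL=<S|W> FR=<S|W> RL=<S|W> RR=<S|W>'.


start t=0: FL=S FR=S RL=S RR=S
cmd 1: advance +16 → t=16, phase=(0,0,8,1) → FL=S FR=S RL=S RR=S
cmd 2: advance +7 → t=23, phase=(7,7,15,8) → FL=S FR=S RL=W RR=S
cmd 3: advance +5 → t=28, phase=(12,12,4,13) → FL=W FR=W RL=S RR=W
cmd 4: advance +13 → t=41, phase=(9,9,1,10) → FL=S FR=S RL=S RR=S
cmd 5: advance +14 → t=55, phase=(7,7,15,8) → FL=S FR=S RL=W RR=S

after cmd 1 (t=16): FL=S FR=S RL=S RR=S
after cmd 2 (t=23): FL=S FR=S RL=W RR=S
after cmd 3 (t=28): FL=W FR=W RL=S RR=W
after cmd 4 (t=41): FL=S FR=S RL=S RR=S
after cmd 5 (t=55): FL=S FR=S RL=W RR=S


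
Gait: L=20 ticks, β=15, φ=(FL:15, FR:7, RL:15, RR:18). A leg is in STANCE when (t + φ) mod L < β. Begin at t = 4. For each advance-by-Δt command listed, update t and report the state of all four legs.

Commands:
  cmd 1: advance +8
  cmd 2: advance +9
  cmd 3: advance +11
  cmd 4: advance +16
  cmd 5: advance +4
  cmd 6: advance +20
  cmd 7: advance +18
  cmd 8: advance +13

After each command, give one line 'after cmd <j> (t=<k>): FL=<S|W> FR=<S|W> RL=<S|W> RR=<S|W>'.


start t=4: FL=W FR=S RL=W RR=S
cmd 1: advance +8 → t=12, phase=(7,19,7,10) → FL=S FR=W RL=S RR=S
cmd 2: advance +9 → t=21, phase=(16,8,16,19) → FL=W FR=S RL=W RR=W
cmd 3: advance +11 → t=32, phase=(7,19,7,10) → FL=S FR=W RL=S RR=S
cmd 4: advance +16 → t=48, phase=(3,15,3,6) → FL=S FR=W RL=S RR=S
cmd 5: advance +4 → t=52, phase=(7,19,7,10) → FL=S FR=W RL=S RR=S
cmd 6: advance +20 → t=72, phase=(7,19,7,10) → FL=S FR=W RL=S RR=S
cmd 7: advance +18 → t=90, phase=(5,17,5,8) → FL=S FR=W RL=S RR=S
cmd 8: advance +13 → t=103, phase=(18,10,18,1) → FL=W FR=S RL=W RR=S

after cmd 1 (t=12): FL=S FR=W RL=S RR=S
after cmd 2 (t=21): FL=W FR=S RL=W RR=W
after cmd 3 (t=32): FL=S FR=W RL=S RR=S
after cmd 4 (t=48): FL=S FR=W RL=S RR=S
after cmd 5 (t=52): FL=S FR=W RL=S RR=S
after cmd 6 (t=72): FL=S FR=W RL=S RR=S
after cmd 7 (t=90): FL=S FR=W RL=S RR=S
after cmd 8 (t=103): FL=W FR=S RL=W RR=S


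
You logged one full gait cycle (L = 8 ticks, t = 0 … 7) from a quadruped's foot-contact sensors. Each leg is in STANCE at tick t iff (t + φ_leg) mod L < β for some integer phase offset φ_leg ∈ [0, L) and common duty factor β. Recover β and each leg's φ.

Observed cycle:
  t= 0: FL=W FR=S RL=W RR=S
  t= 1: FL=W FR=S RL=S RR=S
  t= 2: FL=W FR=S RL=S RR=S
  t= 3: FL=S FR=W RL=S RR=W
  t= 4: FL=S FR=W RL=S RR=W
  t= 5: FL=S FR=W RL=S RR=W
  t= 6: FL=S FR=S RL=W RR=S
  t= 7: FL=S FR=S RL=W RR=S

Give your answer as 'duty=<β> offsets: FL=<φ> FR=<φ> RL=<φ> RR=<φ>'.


duty β = stance ticks per leg = 5
FL: stance ticks = 5; W→S at t=3 → φ=5
FR: stance ticks = 5; W→S at t=6 → φ=2
RL: stance ticks = 5; W→S at t=1 → φ=7
RR: stance ticks = 5; W→S at t=6 → φ=2

duty=5 offsets: FL=5 FR=2 RL=7 RR=2


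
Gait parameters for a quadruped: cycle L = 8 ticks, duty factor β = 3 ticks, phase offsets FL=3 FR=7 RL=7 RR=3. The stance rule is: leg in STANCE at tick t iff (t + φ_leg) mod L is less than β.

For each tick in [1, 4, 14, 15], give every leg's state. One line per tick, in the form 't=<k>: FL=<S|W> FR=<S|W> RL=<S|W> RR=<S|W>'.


t=1: FL=W FR=S RL=S RR=W
t=4: FL=W FR=W RL=W RR=W
t=14: FL=S FR=W RL=W RR=S
t=15: FL=S FR=W RL=W RR=S

t=1: phase=(4,0,0,4) vs β=3 → FL=W FR=S RL=S RR=W
t=4: phase=(7,3,3,7) vs β=3 → FL=W FR=W RL=W RR=W
t=14: phase=(1,5,5,1) vs β=3 → FL=S FR=W RL=W RR=S
t=15: phase=(2,6,6,2) vs β=3 → FL=S FR=W RL=W RR=S


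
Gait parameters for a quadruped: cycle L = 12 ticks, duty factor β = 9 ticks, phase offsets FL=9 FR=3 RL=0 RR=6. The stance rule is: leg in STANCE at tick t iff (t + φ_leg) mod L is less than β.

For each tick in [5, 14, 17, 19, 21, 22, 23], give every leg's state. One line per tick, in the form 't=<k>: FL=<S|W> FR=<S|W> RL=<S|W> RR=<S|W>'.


t=5: FL=S FR=S RL=S RR=W
t=14: FL=W FR=S RL=S RR=S
t=17: FL=S FR=S RL=S RR=W
t=19: FL=S FR=W RL=S RR=S
t=21: FL=S FR=S RL=W RR=S
t=22: FL=S FR=S RL=W RR=S
t=23: FL=S FR=S RL=W RR=S

t=5: phase=(2,8,5,11) vs β=9 → FL=S FR=S RL=S RR=W
t=14: phase=(11,5,2,8) vs β=9 → FL=W FR=S RL=S RR=S
t=17: phase=(2,8,5,11) vs β=9 → FL=S FR=S RL=S RR=W
t=19: phase=(4,10,7,1) vs β=9 → FL=S FR=W RL=S RR=S
t=21: phase=(6,0,9,3) vs β=9 → FL=S FR=S RL=W RR=S
t=22: phase=(7,1,10,4) vs β=9 → FL=S FR=S RL=W RR=S
t=23: phase=(8,2,11,5) vs β=9 → FL=S FR=S RL=W RR=S


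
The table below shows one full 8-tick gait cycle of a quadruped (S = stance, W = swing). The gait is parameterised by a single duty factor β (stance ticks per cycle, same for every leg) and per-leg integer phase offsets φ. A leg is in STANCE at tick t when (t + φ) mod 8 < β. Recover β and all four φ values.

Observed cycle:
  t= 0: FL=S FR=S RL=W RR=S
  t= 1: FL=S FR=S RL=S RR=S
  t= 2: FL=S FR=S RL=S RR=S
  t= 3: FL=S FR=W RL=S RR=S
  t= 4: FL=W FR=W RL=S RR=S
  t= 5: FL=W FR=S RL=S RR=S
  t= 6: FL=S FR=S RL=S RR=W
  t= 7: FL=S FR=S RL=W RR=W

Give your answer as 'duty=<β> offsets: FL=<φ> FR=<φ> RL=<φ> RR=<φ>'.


duty β = stance ticks per leg = 6
FL: stance ticks = 6; W→S at t=6 → φ=2
FR: stance ticks = 6; W→S at t=5 → φ=3
RL: stance ticks = 6; W→S at t=1 → φ=7
RR: stance ticks = 6; W→S at t=0 → φ=0

duty=6 offsets: FL=2 FR=3 RL=7 RR=0


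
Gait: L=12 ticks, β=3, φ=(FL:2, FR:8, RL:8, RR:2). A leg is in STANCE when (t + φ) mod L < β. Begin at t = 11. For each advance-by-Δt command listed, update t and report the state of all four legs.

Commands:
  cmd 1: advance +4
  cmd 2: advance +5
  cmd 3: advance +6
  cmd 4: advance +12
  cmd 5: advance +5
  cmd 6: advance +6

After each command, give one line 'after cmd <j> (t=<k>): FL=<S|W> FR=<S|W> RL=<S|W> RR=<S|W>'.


start t=11: FL=S FR=W RL=W RR=S
cmd 1: advance +4 → t=15, phase=(5,11,11,5) → FL=W FR=W RL=W RR=W
cmd 2: advance +5 → t=20, phase=(10,4,4,10) → FL=W FR=W RL=W RR=W
cmd 3: advance +6 → t=26, phase=(4,10,10,4) → FL=W FR=W RL=W RR=W
cmd 4: advance +12 → t=38, phase=(4,10,10,4) → FL=W FR=W RL=W RR=W
cmd 5: advance +5 → t=43, phase=(9,3,3,9) → FL=W FR=W RL=W RR=W
cmd 6: advance +6 → t=49, phase=(3,9,9,3) → FL=W FR=W RL=W RR=W

after cmd 1 (t=15): FL=W FR=W RL=W RR=W
after cmd 2 (t=20): FL=W FR=W RL=W RR=W
after cmd 3 (t=26): FL=W FR=W RL=W RR=W
after cmd 4 (t=38): FL=W FR=W RL=W RR=W
after cmd 5 (t=43): FL=W FR=W RL=W RR=W
after cmd 6 (t=49): FL=W FR=W RL=W RR=W


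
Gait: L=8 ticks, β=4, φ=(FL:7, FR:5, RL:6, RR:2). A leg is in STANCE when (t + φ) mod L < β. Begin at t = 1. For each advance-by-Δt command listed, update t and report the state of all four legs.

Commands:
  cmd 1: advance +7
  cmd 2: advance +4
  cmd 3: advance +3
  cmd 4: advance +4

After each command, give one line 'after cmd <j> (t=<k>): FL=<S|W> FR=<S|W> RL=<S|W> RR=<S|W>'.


start t=1: FL=S FR=W RL=W RR=S
cmd 1: advance +7 → t=8, phase=(7,5,6,2) → FL=W FR=W RL=W RR=S
cmd 2: advance +4 → t=12, phase=(3,1,2,6) → FL=S FR=S RL=S RR=W
cmd 3: advance +3 → t=15, phase=(6,4,5,1) → FL=W FR=W RL=W RR=S
cmd 4: advance +4 → t=19, phase=(2,0,1,5) → FL=S FR=S RL=S RR=W

after cmd 1 (t=8): FL=W FR=W RL=W RR=S
after cmd 2 (t=12): FL=S FR=S RL=S RR=W
after cmd 3 (t=15): FL=W FR=W RL=W RR=S
after cmd 4 (t=19): FL=S FR=S RL=S RR=W


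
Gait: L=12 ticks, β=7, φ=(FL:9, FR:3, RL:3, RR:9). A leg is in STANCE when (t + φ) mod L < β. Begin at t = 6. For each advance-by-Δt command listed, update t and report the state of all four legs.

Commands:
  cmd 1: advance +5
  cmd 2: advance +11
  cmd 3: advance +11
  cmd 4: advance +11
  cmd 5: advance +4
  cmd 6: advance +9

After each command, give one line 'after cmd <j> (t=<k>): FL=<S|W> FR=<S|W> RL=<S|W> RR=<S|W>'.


start t=6: FL=S FR=W RL=W RR=S
cmd 1: advance +5 → t=11, phase=(8,2,2,8) → FL=W FR=S RL=S RR=W
cmd 2: advance +11 → t=22, phase=(7,1,1,7) → FL=W FR=S RL=S RR=W
cmd 3: advance +11 → t=33, phase=(6,0,0,6) → FL=S FR=S RL=S RR=S
cmd 4: advance +11 → t=44, phase=(5,11,11,5) → FL=S FR=W RL=W RR=S
cmd 5: advance +4 → t=48, phase=(9,3,3,9) → FL=W FR=S RL=S RR=W
cmd 6: advance +9 → t=57, phase=(6,0,0,6) → FL=S FR=S RL=S RR=S

after cmd 1 (t=11): FL=W FR=S RL=S RR=W
after cmd 2 (t=22): FL=W FR=S RL=S RR=W
after cmd 3 (t=33): FL=S FR=S RL=S RR=S
after cmd 4 (t=44): FL=S FR=W RL=W RR=S
after cmd 5 (t=48): FL=W FR=S RL=S RR=W
after cmd 6 (t=57): FL=S FR=S RL=S RR=S


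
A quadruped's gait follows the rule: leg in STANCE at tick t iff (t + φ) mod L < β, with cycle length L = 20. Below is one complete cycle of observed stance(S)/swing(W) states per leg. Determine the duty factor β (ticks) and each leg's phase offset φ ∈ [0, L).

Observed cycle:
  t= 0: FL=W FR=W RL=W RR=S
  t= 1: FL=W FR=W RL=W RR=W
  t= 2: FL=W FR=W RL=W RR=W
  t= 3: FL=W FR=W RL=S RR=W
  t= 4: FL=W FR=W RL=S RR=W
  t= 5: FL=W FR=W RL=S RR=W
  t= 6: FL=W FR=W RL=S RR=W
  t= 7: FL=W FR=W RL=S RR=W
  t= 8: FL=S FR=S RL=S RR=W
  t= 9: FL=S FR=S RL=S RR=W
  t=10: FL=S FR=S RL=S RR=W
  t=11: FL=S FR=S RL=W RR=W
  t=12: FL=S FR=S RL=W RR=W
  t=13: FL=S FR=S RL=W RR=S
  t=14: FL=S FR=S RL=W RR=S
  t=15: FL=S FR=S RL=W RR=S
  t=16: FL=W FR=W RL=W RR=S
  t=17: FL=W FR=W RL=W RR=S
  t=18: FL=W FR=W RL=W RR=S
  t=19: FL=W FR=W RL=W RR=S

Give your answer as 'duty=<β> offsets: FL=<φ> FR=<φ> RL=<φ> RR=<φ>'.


duty β = stance ticks per leg = 8
FL: stance ticks = 8; W→S at t=8 → φ=12
FR: stance ticks = 8; W→S at t=8 → φ=12
RL: stance ticks = 8; W→S at t=3 → φ=17
RR: stance ticks = 8; W→S at t=13 → φ=7

duty=8 offsets: FL=12 FR=12 RL=17 RR=7


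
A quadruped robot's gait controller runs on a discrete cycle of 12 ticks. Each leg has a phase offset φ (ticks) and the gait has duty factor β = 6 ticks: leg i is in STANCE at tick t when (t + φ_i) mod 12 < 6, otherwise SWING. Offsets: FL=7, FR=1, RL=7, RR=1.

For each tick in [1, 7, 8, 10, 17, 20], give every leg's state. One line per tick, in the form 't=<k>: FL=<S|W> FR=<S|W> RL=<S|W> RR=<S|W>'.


t=1: FL=W FR=S RL=W RR=S
t=7: FL=S FR=W RL=S RR=W
t=8: FL=S FR=W RL=S RR=W
t=10: FL=S FR=W RL=S RR=W
t=17: FL=S FR=W RL=S RR=W
t=20: FL=S FR=W RL=S RR=W

t=1: phase=(8,2,8,2) vs β=6 → FL=W FR=S RL=W RR=S
t=7: phase=(2,8,2,8) vs β=6 → FL=S FR=W RL=S RR=W
t=8: phase=(3,9,3,9) vs β=6 → FL=S FR=W RL=S RR=W
t=10: phase=(5,11,5,11) vs β=6 → FL=S FR=W RL=S RR=W
t=17: phase=(0,6,0,6) vs β=6 → FL=S FR=W RL=S RR=W
t=20: phase=(3,9,3,9) vs β=6 → FL=S FR=W RL=S RR=W


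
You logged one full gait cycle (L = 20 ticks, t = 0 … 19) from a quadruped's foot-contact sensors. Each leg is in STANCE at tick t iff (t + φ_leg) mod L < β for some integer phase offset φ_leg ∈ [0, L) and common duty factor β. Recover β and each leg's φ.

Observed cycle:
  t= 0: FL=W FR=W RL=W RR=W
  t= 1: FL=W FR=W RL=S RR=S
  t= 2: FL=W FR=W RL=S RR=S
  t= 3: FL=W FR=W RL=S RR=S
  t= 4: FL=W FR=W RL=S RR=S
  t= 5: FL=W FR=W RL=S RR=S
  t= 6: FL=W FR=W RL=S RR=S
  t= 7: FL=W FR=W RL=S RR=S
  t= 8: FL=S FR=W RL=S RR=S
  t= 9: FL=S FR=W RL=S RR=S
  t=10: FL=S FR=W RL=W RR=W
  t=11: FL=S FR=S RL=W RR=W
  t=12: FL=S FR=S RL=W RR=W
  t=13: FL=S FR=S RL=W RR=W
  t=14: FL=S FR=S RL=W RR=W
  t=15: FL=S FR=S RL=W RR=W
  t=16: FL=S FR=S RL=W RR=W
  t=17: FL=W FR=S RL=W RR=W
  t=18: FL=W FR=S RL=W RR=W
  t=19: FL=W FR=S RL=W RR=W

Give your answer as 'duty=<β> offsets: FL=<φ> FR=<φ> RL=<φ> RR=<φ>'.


duty=9 offsets: FL=12 FR=9 RL=19 RR=19

duty β = stance ticks per leg = 9
FL: stance ticks = 9; W→S at t=8 → φ=12
FR: stance ticks = 9; W→S at t=11 → φ=9
RL: stance ticks = 9; W→S at t=1 → φ=19
RR: stance ticks = 9; W→S at t=1 → φ=19


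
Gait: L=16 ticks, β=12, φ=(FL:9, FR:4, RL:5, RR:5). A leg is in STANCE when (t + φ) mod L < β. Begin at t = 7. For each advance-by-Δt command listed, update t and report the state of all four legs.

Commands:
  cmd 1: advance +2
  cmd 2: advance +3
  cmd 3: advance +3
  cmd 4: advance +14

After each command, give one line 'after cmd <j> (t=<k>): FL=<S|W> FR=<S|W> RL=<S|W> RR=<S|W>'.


after cmd 1 (t=9): FL=S FR=W RL=W RR=W
after cmd 2 (t=12): FL=S FR=S RL=S RR=S
after cmd 3 (t=15): FL=S FR=S RL=S RR=S
after cmd 4 (t=29): FL=S FR=S RL=S RR=S

start t=7: FL=S FR=S RL=W RR=W
cmd 1: advance +2 → t=9, phase=(2,13,14,14) → FL=S FR=W RL=W RR=W
cmd 2: advance +3 → t=12, phase=(5,0,1,1) → FL=S FR=S RL=S RR=S
cmd 3: advance +3 → t=15, phase=(8,3,4,4) → FL=S FR=S RL=S RR=S
cmd 4: advance +14 → t=29, phase=(6,1,2,2) → FL=S FR=S RL=S RR=S


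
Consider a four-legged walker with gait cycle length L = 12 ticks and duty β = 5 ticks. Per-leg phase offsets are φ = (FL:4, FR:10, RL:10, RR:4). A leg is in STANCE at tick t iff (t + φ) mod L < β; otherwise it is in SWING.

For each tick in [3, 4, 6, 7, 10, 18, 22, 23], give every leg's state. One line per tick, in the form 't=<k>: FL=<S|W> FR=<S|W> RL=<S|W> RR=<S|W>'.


t=3: phase=(7,1,1,7) vs β=5 → FL=W FR=S RL=S RR=W
t=4: phase=(8,2,2,8) vs β=5 → FL=W FR=S RL=S RR=W
t=6: phase=(10,4,4,10) vs β=5 → FL=W FR=S RL=S RR=W
t=7: phase=(11,5,5,11) vs β=5 → FL=W FR=W RL=W RR=W
t=10: phase=(2,8,8,2) vs β=5 → FL=S FR=W RL=W RR=S
t=18: phase=(10,4,4,10) vs β=5 → FL=W FR=S RL=S RR=W
t=22: phase=(2,8,8,2) vs β=5 → FL=S FR=W RL=W RR=S
t=23: phase=(3,9,9,3) vs β=5 → FL=S FR=W RL=W RR=S

t=3: FL=W FR=S RL=S RR=W
t=4: FL=W FR=S RL=S RR=W
t=6: FL=W FR=S RL=S RR=W
t=7: FL=W FR=W RL=W RR=W
t=10: FL=S FR=W RL=W RR=S
t=18: FL=W FR=S RL=S RR=W
t=22: FL=S FR=W RL=W RR=S
t=23: FL=S FR=W RL=W RR=S


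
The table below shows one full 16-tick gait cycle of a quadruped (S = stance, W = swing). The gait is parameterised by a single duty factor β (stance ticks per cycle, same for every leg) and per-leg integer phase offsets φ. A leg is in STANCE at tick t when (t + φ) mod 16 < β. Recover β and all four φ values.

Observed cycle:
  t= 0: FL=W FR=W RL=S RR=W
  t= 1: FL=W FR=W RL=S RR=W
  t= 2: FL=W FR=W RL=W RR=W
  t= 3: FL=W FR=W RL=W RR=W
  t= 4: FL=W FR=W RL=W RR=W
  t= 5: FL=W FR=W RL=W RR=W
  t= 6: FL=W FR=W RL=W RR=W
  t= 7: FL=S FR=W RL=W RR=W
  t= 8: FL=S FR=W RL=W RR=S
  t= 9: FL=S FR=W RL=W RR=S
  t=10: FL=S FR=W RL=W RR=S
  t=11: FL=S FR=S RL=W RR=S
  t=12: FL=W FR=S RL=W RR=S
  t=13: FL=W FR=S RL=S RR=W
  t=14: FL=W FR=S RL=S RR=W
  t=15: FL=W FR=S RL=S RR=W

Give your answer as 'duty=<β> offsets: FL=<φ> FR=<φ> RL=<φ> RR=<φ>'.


duty β = stance ticks per leg = 5
FL: stance ticks = 5; W→S at t=7 → φ=9
FR: stance ticks = 5; W→S at t=11 → φ=5
RL: stance ticks = 5; W→S at t=13 → φ=3
RR: stance ticks = 5; W→S at t=8 → φ=8

duty=5 offsets: FL=9 FR=5 RL=3 RR=8


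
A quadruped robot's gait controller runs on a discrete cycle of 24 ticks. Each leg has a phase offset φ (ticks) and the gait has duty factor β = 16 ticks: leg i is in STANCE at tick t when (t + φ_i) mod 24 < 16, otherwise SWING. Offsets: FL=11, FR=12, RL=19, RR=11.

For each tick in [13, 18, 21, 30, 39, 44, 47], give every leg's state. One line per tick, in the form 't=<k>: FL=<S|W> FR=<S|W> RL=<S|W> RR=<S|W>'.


t=13: FL=S FR=S RL=S RR=S
t=18: FL=S FR=S RL=S RR=S
t=21: FL=S FR=S RL=W RR=S
t=30: FL=W FR=W RL=S RR=W
t=39: FL=S FR=S RL=S RR=S
t=44: FL=S FR=S RL=S RR=S
t=47: FL=S FR=S RL=W RR=S

t=13: phase=(0,1,8,0) vs β=16 → FL=S FR=S RL=S RR=S
t=18: phase=(5,6,13,5) vs β=16 → FL=S FR=S RL=S RR=S
t=21: phase=(8,9,16,8) vs β=16 → FL=S FR=S RL=W RR=S
t=30: phase=(17,18,1,17) vs β=16 → FL=W FR=W RL=S RR=W
t=39: phase=(2,3,10,2) vs β=16 → FL=S FR=S RL=S RR=S
t=44: phase=(7,8,15,7) vs β=16 → FL=S FR=S RL=S RR=S
t=47: phase=(10,11,18,10) vs β=16 → FL=S FR=S RL=W RR=S


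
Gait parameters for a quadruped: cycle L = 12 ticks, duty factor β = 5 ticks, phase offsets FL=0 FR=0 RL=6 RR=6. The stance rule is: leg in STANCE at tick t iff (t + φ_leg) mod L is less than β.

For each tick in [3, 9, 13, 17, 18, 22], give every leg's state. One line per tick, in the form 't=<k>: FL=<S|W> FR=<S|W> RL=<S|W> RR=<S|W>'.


t=3: FL=S FR=S RL=W RR=W
t=9: FL=W FR=W RL=S RR=S
t=13: FL=S FR=S RL=W RR=W
t=17: FL=W FR=W RL=W RR=W
t=18: FL=W FR=W RL=S RR=S
t=22: FL=W FR=W RL=S RR=S

t=3: phase=(3,3,9,9) vs β=5 → FL=S FR=S RL=W RR=W
t=9: phase=(9,9,3,3) vs β=5 → FL=W FR=W RL=S RR=S
t=13: phase=(1,1,7,7) vs β=5 → FL=S FR=S RL=W RR=W
t=17: phase=(5,5,11,11) vs β=5 → FL=W FR=W RL=W RR=W
t=18: phase=(6,6,0,0) vs β=5 → FL=W FR=W RL=S RR=S
t=22: phase=(10,10,4,4) vs β=5 → FL=W FR=W RL=S RR=S


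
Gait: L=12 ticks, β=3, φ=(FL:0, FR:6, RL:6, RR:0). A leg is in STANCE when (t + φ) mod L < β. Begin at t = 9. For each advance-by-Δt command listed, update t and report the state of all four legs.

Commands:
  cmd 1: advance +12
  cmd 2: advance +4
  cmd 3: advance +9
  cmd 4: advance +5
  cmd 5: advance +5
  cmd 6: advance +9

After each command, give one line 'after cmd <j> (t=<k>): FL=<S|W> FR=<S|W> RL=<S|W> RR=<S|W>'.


start t=9: FL=W FR=W RL=W RR=W
cmd 1: advance +12 → t=21, phase=(9,3,3,9) → FL=W FR=W RL=W RR=W
cmd 2: advance +4 → t=25, phase=(1,7,7,1) → FL=S FR=W RL=W RR=S
cmd 3: advance +9 → t=34, phase=(10,4,4,10) → FL=W FR=W RL=W RR=W
cmd 4: advance +5 → t=39, phase=(3,9,9,3) → FL=W FR=W RL=W RR=W
cmd 5: advance +5 → t=44, phase=(8,2,2,8) → FL=W FR=S RL=S RR=W
cmd 6: advance +9 → t=53, phase=(5,11,11,5) → FL=W FR=W RL=W RR=W

after cmd 1 (t=21): FL=W FR=W RL=W RR=W
after cmd 2 (t=25): FL=S FR=W RL=W RR=S
after cmd 3 (t=34): FL=W FR=W RL=W RR=W
after cmd 4 (t=39): FL=W FR=W RL=W RR=W
after cmd 5 (t=44): FL=W FR=S RL=S RR=W
after cmd 6 (t=53): FL=W FR=W RL=W RR=W


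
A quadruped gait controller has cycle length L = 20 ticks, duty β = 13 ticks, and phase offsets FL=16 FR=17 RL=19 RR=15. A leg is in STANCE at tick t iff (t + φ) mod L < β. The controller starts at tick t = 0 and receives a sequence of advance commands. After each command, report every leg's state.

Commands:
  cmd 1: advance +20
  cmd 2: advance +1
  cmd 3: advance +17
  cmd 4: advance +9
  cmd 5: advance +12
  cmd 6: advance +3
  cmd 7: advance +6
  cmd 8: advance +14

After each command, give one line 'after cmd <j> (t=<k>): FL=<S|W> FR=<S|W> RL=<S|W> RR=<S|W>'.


start t=0: FL=W FR=W RL=W RR=W
cmd 1: advance +20 → t=20, phase=(16,17,19,15) → FL=W FR=W RL=W RR=W
cmd 2: advance +1 → t=21, phase=(17,18,0,16) → FL=W FR=W RL=S RR=W
cmd 3: advance +17 → t=38, phase=(14,15,17,13) → FL=W FR=W RL=W RR=W
cmd 4: advance +9 → t=47, phase=(3,4,6,2) → FL=S FR=S RL=S RR=S
cmd 5: advance +12 → t=59, phase=(15,16,18,14) → FL=W FR=W RL=W RR=W
cmd 6: advance +3 → t=62, phase=(18,19,1,17) → FL=W FR=W RL=S RR=W
cmd 7: advance +6 → t=68, phase=(4,5,7,3) → FL=S FR=S RL=S RR=S
cmd 8: advance +14 → t=82, phase=(18,19,1,17) → FL=W FR=W RL=S RR=W

after cmd 1 (t=20): FL=W FR=W RL=W RR=W
after cmd 2 (t=21): FL=W FR=W RL=S RR=W
after cmd 3 (t=38): FL=W FR=W RL=W RR=W
after cmd 4 (t=47): FL=S FR=S RL=S RR=S
after cmd 5 (t=59): FL=W FR=W RL=W RR=W
after cmd 6 (t=62): FL=W FR=W RL=S RR=W
after cmd 7 (t=68): FL=S FR=S RL=S RR=S
after cmd 8 (t=82): FL=W FR=W RL=S RR=W


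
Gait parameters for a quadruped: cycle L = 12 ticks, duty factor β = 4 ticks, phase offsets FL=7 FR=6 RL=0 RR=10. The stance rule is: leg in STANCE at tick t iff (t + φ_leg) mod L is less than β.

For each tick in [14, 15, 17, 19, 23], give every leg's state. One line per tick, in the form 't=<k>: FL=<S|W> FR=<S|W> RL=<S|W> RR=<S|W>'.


t=14: phase=(9,8,2,0) vs β=4 → FL=W FR=W RL=S RR=S
t=15: phase=(10,9,3,1) vs β=4 → FL=W FR=W RL=S RR=S
t=17: phase=(0,11,5,3) vs β=4 → FL=S FR=W RL=W RR=S
t=19: phase=(2,1,7,5) vs β=4 → FL=S FR=S RL=W RR=W
t=23: phase=(6,5,11,9) vs β=4 → FL=W FR=W RL=W RR=W

t=14: FL=W FR=W RL=S RR=S
t=15: FL=W FR=W RL=S RR=S
t=17: FL=S FR=W RL=W RR=S
t=19: FL=S FR=S RL=W RR=W
t=23: FL=W FR=W RL=W RR=W


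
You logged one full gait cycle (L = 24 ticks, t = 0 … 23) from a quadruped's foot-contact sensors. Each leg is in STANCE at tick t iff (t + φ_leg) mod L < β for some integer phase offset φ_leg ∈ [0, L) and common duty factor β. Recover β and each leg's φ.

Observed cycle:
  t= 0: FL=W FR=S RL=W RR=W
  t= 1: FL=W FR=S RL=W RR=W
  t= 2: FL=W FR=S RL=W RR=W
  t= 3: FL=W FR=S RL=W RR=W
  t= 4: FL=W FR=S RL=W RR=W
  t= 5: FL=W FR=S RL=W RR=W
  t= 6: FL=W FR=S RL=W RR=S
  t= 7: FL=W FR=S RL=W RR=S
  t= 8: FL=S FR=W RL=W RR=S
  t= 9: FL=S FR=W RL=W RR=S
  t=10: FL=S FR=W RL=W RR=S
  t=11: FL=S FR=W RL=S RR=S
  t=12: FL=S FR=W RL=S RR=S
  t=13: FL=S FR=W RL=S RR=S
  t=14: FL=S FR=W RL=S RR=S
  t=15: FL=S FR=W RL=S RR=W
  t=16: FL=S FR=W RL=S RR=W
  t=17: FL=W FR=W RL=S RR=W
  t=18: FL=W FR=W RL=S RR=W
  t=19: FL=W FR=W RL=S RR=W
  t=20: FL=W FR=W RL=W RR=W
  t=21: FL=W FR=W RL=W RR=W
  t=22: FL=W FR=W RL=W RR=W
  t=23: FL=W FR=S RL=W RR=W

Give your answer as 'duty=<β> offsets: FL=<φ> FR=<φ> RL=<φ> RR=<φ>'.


duty=9 offsets: FL=16 FR=1 RL=13 RR=18

duty β = stance ticks per leg = 9
FL: stance ticks = 9; W→S at t=8 → φ=16
FR: stance ticks = 9; W→S at t=23 → φ=1
RL: stance ticks = 9; W→S at t=11 → φ=13
RR: stance ticks = 9; W→S at t=6 → φ=18


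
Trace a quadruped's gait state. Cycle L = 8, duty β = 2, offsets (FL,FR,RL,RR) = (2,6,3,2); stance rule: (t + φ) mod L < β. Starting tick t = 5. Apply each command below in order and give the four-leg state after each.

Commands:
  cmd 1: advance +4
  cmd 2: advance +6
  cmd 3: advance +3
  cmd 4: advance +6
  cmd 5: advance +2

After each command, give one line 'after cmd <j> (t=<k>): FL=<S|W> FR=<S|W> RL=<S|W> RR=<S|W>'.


start t=5: FL=W FR=W RL=S RR=W
cmd 1: advance +4 → t=9, phase=(3,7,4,3) → FL=W FR=W RL=W RR=W
cmd 2: advance +6 → t=15, phase=(1,5,2,1) → FL=S FR=W RL=W RR=S
cmd 3: advance +3 → t=18, phase=(4,0,5,4) → FL=W FR=S RL=W RR=W
cmd 4: advance +6 → t=24, phase=(2,6,3,2) → FL=W FR=W RL=W RR=W
cmd 5: advance +2 → t=26, phase=(4,0,5,4) → FL=W FR=S RL=W RR=W

after cmd 1 (t=9): FL=W FR=W RL=W RR=W
after cmd 2 (t=15): FL=S FR=W RL=W RR=S
after cmd 3 (t=18): FL=W FR=S RL=W RR=W
after cmd 4 (t=24): FL=W FR=W RL=W RR=W
after cmd 5 (t=26): FL=W FR=S RL=W RR=W


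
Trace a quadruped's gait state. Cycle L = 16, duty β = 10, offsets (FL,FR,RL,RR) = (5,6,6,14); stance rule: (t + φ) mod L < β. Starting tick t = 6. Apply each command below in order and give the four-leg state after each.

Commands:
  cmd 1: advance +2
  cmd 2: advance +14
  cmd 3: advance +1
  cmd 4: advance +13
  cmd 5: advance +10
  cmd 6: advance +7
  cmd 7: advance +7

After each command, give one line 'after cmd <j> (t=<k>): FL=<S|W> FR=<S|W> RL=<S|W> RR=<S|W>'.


after cmd 1 (t=8): FL=W FR=W RL=W RR=S
after cmd 2 (t=22): FL=W FR=W RL=W RR=S
after cmd 3 (t=23): FL=W FR=W RL=W RR=S
after cmd 4 (t=36): FL=S FR=W RL=W RR=S
after cmd 5 (t=46): FL=S FR=S RL=S RR=W
after cmd 6 (t=53): FL=W FR=W RL=W RR=S
after cmd 7 (t=60): FL=S FR=S RL=S RR=W

start t=6: FL=W FR=W RL=W RR=S
cmd 1: advance +2 → t=8, phase=(13,14,14,6) → FL=W FR=W RL=W RR=S
cmd 2: advance +14 → t=22, phase=(11,12,12,4) → FL=W FR=W RL=W RR=S
cmd 3: advance +1 → t=23, phase=(12,13,13,5) → FL=W FR=W RL=W RR=S
cmd 4: advance +13 → t=36, phase=(9,10,10,2) → FL=S FR=W RL=W RR=S
cmd 5: advance +10 → t=46, phase=(3,4,4,12) → FL=S FR=S RL=S RR=W
cmd 6: advance +7 → t=53, phase=(10,11,11,3) → FL=W FR=W RL=W RR=S
cmd 7: advance +7 → t=60, phase=(1,2,2,10) → FL=S FR=S RL=S RR=W


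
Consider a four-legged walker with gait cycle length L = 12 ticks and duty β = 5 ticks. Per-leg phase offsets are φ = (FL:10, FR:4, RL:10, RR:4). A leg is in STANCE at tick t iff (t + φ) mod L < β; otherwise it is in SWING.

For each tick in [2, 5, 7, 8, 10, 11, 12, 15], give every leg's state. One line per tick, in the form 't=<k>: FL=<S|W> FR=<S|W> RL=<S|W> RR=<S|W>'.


t=2: phase=(0,6,0,6) vs β=5 → FL=S FR=W RL=S RR=W
t=5: phase=(3,9,3,9) vs β=5 → FL=S FR=W RL=S RR=W
t=7: phase=(5,11,5,11) vs β=5 → FL=W FR=W RL=W RR=W
t=8: phase=(6,0,6,0) vs β=5 → FL=W FR=S RL=W RR=S
t=10: phase=(8,2,8,2) vs β=5 → FL=W FR=S RL=W RR=S
t=11: phase=(9,3,9,3) vs β=5 → FL=W FR=S RL=W RR=S
t=12: phase=(10,4,10,4) vs β=5 → FL=W FR=S RL=W RR=S
t=15: phase=(1,7,1,7) vs β=5 → FL=S FR=W RL=S RR=W

t=2: FL=S FR=W RL=S RR=W
t=5: FL=S FR=W RL=S RR=W
t=7: FL=W FR=W RL=W RR=W
t=8: FL=W FR=S RL=W RR=S
t=10: FL=W FR=S RL=W RR=S
t=11: FL=W FR=S RL=W RR=S
t=12: FL=W FR=S RL=W RR=S
t=15: FL=S FR=W RL=S RR=W


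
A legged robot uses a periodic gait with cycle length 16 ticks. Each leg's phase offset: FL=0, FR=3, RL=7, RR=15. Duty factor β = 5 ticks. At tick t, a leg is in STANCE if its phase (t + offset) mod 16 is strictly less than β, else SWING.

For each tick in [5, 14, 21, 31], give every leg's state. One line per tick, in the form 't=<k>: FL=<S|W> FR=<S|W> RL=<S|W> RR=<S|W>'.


t=5: phase=(5,8,12,4) vs β=5 → FL=W FR=W RL=W RR=S
t=14: phase=(14,1,5,13) vs β=5 → FL=W FR=S RL=W RR=W
t=21: phase=(5,8,12,4) vs β=5 → FL=W FR=W RL=W RR=S
t=31: phase=(15,2,6,14) vs β=5 → FL=W FR=S RL=W RR=W

t=5: FL=W FR=W RL=W RR=S
t=14: FL=W FR=S RL=W RR=W
t=21: FL=W FR=W RL=W RR=S
t=31: FL=W FR=S RL=W RR=W


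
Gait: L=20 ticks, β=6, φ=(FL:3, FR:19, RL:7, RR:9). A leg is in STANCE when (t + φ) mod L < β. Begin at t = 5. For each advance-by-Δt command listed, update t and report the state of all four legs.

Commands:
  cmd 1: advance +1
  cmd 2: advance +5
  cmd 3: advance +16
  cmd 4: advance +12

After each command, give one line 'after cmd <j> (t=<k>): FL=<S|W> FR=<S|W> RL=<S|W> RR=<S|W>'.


after cmd 1 (t=6): FL=W FR=S RL=W RR=W
after cmd 2 (t=11): FL=W FR=W RL=W RR=S
after cmd 3 (t=27): FL=W FR=W RL=W RR=W
after cmd 4 (t=39): FL=S FR=W RL=W RR=W

start t=5: FL=W FR=S RL=W RR=W
cmd 1: advance +1 → t=6, phase=(9,5,13,15) → FL=W FR=S RL=W RR=W
cmd 2: advance +5 → t=11, phase=(14,10,18,0) → FL=W FR=W RL=W RR=S
cmd 3: advance +16 → t=27, phase=(10,6,14,16) → FL=W FR=W RL=W RR=W
cmd 4: advance +12 → t=39, phase=(2,18,6,8) → FL=S FR=W RL=W RR=W


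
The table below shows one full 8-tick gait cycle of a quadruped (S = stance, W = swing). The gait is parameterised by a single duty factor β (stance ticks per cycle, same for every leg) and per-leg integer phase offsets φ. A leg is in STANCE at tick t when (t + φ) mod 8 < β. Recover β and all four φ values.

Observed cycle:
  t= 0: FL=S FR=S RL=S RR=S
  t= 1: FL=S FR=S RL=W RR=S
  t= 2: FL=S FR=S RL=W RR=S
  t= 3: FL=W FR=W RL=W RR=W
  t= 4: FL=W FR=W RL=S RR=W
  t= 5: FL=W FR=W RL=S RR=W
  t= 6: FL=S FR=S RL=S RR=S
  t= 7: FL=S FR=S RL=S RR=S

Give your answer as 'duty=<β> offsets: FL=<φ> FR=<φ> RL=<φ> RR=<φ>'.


duty β = stance ticks per leg = 5
FL: stance ticks = 5; W→S at t=6 → φ=2
FR: stance ticks = 5; W→S at t=6 → φ=2
RL: stance ticks = 5; W→S at t=4 → φ=4
RR: stance ticks = 5; W→S at t=6 → φ=2

duty=5 offsets: FL=2 FR=2 RL=4 RR=2


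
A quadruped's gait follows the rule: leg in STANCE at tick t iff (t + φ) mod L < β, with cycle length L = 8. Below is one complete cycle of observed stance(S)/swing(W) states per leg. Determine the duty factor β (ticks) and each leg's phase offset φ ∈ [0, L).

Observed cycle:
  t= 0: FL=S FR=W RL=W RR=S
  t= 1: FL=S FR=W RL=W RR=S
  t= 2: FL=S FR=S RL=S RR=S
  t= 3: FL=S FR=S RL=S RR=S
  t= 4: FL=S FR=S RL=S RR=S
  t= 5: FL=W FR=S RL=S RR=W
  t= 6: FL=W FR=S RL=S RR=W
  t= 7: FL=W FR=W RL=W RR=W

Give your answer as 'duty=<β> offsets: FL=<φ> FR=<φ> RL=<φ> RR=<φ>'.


duty=5 offsets: FL=0 FR=6 RL=6 RR=0

duty β = stance ticks per leg = 5
FL: stance ticks = 5; W→S at t=0 → φ=0
FR: stance ticks = 5; W→S at t=2 → φ=6
RL: stance ticks = 5; W→S at t=2 → φ=6
RR: stance ticks = 5; W→S at t=0 → φ=0


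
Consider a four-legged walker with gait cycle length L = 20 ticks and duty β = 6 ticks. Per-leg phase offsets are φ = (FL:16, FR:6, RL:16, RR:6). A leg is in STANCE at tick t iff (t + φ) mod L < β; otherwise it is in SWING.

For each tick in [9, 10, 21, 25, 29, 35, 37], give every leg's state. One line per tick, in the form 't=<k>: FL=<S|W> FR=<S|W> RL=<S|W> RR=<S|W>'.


t=9: phase=(5,15,5,15) vs β=6 → FL=S FR=W RL=S RR=W
t=10: phase=(6,16,6,16) vs β=6 → FL=W FR=W RL=W RR=W
t=21: phase=(17,7,17,7) vs β=6 → FL=W FR=W RL=W RR=W
t=25: phase=(1,11,1,11) vs β=6 → FL=S FR=W RL=S RR=W
t=29: phase=(5,15,5,15) vs β=6 → FL=S FR=W RL=S RR=W
t=35: phase=(11,1,11,1) vs β=6 → FL=W FR=S RL=W RR=S
t=37: phase=(13,3,13,3) vs β=6 → FL=W FR=S RL=W RR=S

t=9: FL=S FR=W RL=S RR=W
t=10: FL=W FR=W RL=W RR=W
t=21: FL=W FR=W RL=W RR=W
t=25: FL=S FR=W RL=S RR=W
t=29: FL=S FR=W RL=S RR=W
t=35: FL=W FR=S RL=W RR=S
t=37: FL=W FR=S RL=W RR=S


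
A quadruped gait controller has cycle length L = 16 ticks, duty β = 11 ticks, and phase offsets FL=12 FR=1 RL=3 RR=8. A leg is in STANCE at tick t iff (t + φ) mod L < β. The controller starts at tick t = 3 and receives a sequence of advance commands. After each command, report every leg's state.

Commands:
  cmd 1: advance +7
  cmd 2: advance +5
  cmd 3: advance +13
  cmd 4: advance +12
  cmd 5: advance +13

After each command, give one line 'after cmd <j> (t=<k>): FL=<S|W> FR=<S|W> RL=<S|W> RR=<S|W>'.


start t=3: FL=W FR=S RL=S RR=W
cmd 1: advance +7 → t=10, phase=(6,11,13,2) → FL=S FR=W RL=W RR=S
cmd 2: advance +5 → t=15, phase=(11,0,2,7) → FL=W FR=S RL=S RR=S
cmd 3: advance +13 → t=28, phase=(8,13,15,4) → FL=S FR=W RL=W RR=S
cmd 4: advance +12 → t=40, phase=(4,9,11,0) → FL=S FR=S RL=W RR=S
cmd 5: advance +13 → t=53, phase=(1,6,8,13) → FL=S FR=S RL=S RR=W

after cmd 1 (t=10): FL=S FR=W RL=W RR=S
after cmd 2 (t=15): FL=W FR=S RL=S RR=S
after cmd 3 (t=28): FL=S FR=W RL=W RR=S
after cmd 4 (t=40): FL=S FR=S RL=W RR=S
after cmd 5 (t=53): FL=S FR=S RL=S RR=W


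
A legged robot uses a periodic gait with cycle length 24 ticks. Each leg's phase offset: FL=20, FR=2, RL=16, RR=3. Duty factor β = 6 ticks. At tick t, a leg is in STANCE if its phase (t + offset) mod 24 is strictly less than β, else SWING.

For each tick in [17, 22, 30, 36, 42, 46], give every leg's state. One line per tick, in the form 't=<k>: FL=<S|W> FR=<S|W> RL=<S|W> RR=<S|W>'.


t=17: phase=(13,19,9,20) vs β=6 → FL=W FR=W RL=W RR=W
t=22: phase=(18,0,14,1) vs β=6 → FL=W FR=S RL=W RR=S
t=30: phase=(2,8,22,9) vs β=6 → FL=S FR=W RL=W RR=W
t=36: phase=(8,14,4,15) vs β=6 → FL=W FR=W RL=S RR=W
t=42: phase=(14,20,10,21) vs β=6 → FL=W FR=W RL=W RR=W
t=46: phase=(18,0,14,1) vs β=6 → FL=W FR=S RL=W RR=S

t=17: FL=W FR=W RL=W RR=W
t=22: FL=W FR=S RL=W RR=S
t=30: FL=S FR=W RL=W RR=W
t=36: FL=W FR=W RL=S RR=W
t=42: FL=W FR=W RL=W RR=W
t=46: FL=W FR=S RL=W RR=S
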